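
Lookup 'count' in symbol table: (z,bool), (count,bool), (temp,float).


Lookup 'count' → type bool


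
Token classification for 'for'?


Pattern: reserved word
Type: KEYWORD


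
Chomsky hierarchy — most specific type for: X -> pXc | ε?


Single nonterminal LHS, but p^n c^n is not regular
Classification: Type 2 (Context-Free)


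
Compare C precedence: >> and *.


'*' is multiplicative (level 10); '>>' is shift (level 8)
Higher level binds tighter
'*' has higher precedence than '>>'


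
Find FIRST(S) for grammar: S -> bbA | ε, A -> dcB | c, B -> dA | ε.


Per alternative of S: FIRST(bbA) = {b}; FIRST(ε) = {ε}
FIRST(S) = {b, ε}


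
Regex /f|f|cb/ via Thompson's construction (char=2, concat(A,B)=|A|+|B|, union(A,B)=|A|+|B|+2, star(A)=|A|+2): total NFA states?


Syntax tree has 4 char leaf(s), 2 union(s), 0 star(s)
chars contribute 4×2 = 8; each union adds +2; each star adds +2
Total: 8 + 4 + 0 = 12 states


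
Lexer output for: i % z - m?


Scan left to right, longest-match per lexeme
Tokens: ID(i), OP(%), ID(z), OP(-), ID(m)


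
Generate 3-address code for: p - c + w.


Break into single-operator statements:
t1 = p - c
t2 = t1 + w


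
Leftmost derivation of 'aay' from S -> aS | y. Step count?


Derivation: S => aS => aaS => aay
Steps: 3


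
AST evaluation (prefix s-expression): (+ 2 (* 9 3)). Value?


Evaluate inner: (* 9 3) = 27
Evaluate root: (+ 2 27) = 29
Result: 29


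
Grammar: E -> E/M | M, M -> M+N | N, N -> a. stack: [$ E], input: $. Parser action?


start symbol E on stack, input exhausted
Action: accept


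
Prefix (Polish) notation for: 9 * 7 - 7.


left-to-right (same/higher precedence on left): tree is (- (* 9 7) 7)
Prefix: - * 9 7 7


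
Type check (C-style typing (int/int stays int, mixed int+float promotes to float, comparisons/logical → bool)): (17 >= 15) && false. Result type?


Operand types: bool && bool
Rule: logical operators take bool operands and yield bool
Result type: bool


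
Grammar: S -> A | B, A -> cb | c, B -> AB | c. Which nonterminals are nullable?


A nonterminal is nullable iff some alternative derives ε (directly, or every symbol in it is nullable)
Nullable: {}


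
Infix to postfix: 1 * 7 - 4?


Left to right (same or higher precedence on left)
Postfix: 1 7 * 4 -


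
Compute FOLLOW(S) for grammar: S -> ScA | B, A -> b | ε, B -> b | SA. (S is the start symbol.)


$ ∈ FOLLOW(S). For each A -> αBβ: add FIRST(β)\{ε} to FOLLOW(B); if β nullable, add FOLLOW(A).
FOLLOW(S) = {$, b, c}


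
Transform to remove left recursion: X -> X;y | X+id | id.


Left-recursive alternatives: X;y, X+id; non-recursive: id
Introduce X': X -> idX', X' -> ;yX' | +idX' | ε


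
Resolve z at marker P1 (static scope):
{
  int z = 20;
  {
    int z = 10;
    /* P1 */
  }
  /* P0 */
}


z declared in the same block as P1
z = 10


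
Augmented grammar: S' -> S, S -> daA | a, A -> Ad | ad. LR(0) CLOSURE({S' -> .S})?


Start: S' -> .S
For each item with dot before a nonterminal B, add B -> .γ for every B-production
Closure: [S' -> .S, S -> .daA, S -> .a]


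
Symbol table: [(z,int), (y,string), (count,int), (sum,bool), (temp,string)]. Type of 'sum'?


Lookup 'sum' → type bool


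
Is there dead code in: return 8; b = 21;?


statement follows a return and is unreachable
Dead: 'b = 21'


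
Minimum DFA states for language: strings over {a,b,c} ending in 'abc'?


Track the longest suffix of input matching a prefix of 'abc': 4 classes (prefixes of length 0..3)
Minimal DFA: 4 states


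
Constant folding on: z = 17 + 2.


17 + 2 = 19 at compile time
Optimized: z = 19


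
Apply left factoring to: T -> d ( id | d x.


Common prefix: 'd'
Factored: T -> d T', T' -> ( id | x


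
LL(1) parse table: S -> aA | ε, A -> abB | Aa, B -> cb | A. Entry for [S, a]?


For [S, a]: 'a' ∈ FIRST(aA)
Entry: S -> aA


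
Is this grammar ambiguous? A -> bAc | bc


balanced b^n…c^n: each string has a unique parse
Unambiguous


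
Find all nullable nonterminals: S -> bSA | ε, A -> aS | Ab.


A nonterminal is nullable iff some alternative derives ε (directly, or every symbol in it is nullable)
Nullable: {S}


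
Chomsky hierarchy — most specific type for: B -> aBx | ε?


Single nonterminal LHS, but a^n x^n is not regular
Classification: Type 2 (Context-Free)


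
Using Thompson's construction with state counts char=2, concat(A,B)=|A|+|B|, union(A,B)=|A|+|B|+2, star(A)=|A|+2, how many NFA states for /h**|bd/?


Syntax tree has 3 char leaf(s), 1 union(s), 2 star(s)
chars contribute 3×2 = 6; each union adds +2; each star adds +2
Total: 6 + 2 + 4 = 12 states


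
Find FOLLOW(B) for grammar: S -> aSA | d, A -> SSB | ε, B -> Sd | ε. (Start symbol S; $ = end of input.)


$ ∈ FOLLOW(S). For each A -> αBβ: add FIRST(β)\{ε} to FOLLOW(B); if β nullable, add FOLLOW(A).
FOLLOW(B) = {$, a, d}


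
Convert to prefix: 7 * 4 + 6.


left-to-right (same/higher precedence on left): tree is (+ (* 7 4) 6)
Prefix: + * 7 4 6


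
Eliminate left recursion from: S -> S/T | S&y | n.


Left-recursive alternatives: S/T, S&y; non-recursive: n
Introduce S': S -> nS', S' -> /TS' | &yS' | ε


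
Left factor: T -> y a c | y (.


Common prefix: 'y'
Factored: T -> y T', T' -> a c | (


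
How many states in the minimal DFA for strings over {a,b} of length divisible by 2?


Track length mod 2: states 0..1, accept at 0
Minimal DFA: 2 states


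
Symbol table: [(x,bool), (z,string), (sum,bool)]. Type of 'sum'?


Lookup 'sum' → type bool


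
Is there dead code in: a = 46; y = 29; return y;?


a is assigned but never read
Dead: 'a = 46'


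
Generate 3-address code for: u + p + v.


Break into single-operator statements:
t1 = u + p
t2 = t1 + v


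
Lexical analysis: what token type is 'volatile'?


Pattern: reserved word
Type: KEYWORD


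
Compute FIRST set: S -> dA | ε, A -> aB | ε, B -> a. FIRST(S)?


Per alternative of S: FIRST(dA) = {d}; FIRST(ε) = {ε}
FIRST(S) = {d, ε}


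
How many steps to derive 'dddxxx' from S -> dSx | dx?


Derivation: S => dSx => ddSxx => dddxxx
Steps: 3


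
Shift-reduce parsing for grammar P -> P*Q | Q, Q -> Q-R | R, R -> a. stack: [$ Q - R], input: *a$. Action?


handle 'Q-R' on top
Action: reduce (Q -> Q-R)


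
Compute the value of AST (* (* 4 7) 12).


Evaluate inner: (* 4 7) = 28
Evaluate root: (* 28 12) = 336
Result: 336


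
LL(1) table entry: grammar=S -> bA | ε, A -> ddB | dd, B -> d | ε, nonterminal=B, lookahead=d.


For [B, d]: 'd' ∈ FIRST(d)
Entry: B -> d


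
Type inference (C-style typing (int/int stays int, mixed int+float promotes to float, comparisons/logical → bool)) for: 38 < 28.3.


Operand types: int < float
Rule: comparison yields bool
Result type: bool


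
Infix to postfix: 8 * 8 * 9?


Left to right (same or higher precedence on left)
Postfix: 8 8 * 9 *


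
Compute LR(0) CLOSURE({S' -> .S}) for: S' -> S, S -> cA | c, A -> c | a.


Start: S' -> .S
For each item with dot before a nonterminal B, add B -> .γ for every B-production
Closure: [S' -> .S, S -> .cA, S -> .c]


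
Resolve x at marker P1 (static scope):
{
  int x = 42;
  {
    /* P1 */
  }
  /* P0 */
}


P1's block does not declare x; resolves to the enclosing declaration at depth 0
x = 42


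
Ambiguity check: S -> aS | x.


right-linear, alternatives start with distinct terminals 'a' vs 'x': unique leftmost derivation
Unambiguous


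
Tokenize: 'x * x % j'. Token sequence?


Scan left to right, longest-match per lexeme
Tokens: ID(x), OP(*), ID(x), OP(%), ID(j)


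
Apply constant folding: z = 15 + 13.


15 + 13 = 28 at compile time
Optimized: z = 28


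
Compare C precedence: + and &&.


'+' is additive (level 9); '&&' is logical AND (level 2)
Higher level binds tighter
'+' has higher precedence than '&&'


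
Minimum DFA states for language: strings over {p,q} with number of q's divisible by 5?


Track (count of q) mod 5: states 0..4, accept at 0
Minimal DFA: 5 states


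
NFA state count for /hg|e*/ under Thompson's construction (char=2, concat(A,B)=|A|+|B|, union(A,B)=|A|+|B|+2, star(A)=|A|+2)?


Syntax tree has 3 char leaf(s), 1 union(s), 1 star(s)
chars contribute 3×2 = 6; each union adds +2; each star adds +2
Total: 6 + 2 + 2 = 10 states


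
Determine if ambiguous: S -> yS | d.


right-linear, alternatives start with distinct terminals 'y' vs 'd': unique leftmost derivation
Unambiguous


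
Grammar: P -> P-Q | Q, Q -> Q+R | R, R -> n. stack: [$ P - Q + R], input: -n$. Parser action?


handle 'Q+R' on top
Action: reduce (Q -> Q+R)


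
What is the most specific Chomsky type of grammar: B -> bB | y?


Right-linear: every RHS is a terminal or a terminal followed by one nonterminal
Classification: Type 3 (Regular)


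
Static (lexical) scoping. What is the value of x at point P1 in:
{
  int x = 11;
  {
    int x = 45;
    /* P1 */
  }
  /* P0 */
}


x declared in the same block as P1
x = 45


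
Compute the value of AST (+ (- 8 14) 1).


Evaluate inner: (- 8 14) = -6
Evaluate root: (+ -6 1) = -5
Result: -5


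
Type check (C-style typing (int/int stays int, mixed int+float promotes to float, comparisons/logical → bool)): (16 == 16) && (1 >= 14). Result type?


Operand types: bool && bool
Rule: logical operators take bool operands and yield bool
Result type: bool


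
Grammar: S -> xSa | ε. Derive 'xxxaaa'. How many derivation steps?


Derivation: S => xSa => xxSaa => xxxSaaa => xxxaaa
Steps: 4


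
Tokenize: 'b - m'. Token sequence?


Scan left to right, longest-match per lexeme
Tokens: ID(b), OP(-), ID(m)


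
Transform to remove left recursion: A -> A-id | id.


Left-recursive alternatives: A-id; non-recursive: id
Introduce A': A -> idA', A' -> -idA' | ε


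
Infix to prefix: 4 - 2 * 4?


'*' binds tighter: tree is (- 4 (* 2 4))
Prefix: - 4 * 2 4


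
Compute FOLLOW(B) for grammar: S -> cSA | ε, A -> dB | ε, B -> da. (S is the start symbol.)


$ ∈ FOLLOW(S). For each A -> αBβ: add FIRST(β)\{ε} to FOLLOW(B); if β nullable, add FOLLOW(A).
FOLLOW(B) = {$, d}


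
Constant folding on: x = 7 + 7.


7 + 7 = 14 at compile time
Optimized: x = 14


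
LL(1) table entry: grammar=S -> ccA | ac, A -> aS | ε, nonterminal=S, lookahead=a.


For [S, a]: 'a' ∈ FIRST(ac)
Entry: S -> ac


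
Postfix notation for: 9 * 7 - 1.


Left to right (same or higher precedence on left)
Postfix: 9 7 * 1 -


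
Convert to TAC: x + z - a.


Break into single-operator statements:
t1 = x + z
t2 = t1 - a


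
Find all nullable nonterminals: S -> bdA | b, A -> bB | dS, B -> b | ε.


A nonterminal is nullable iff some alternative derives ε (directly, or every symbol in it is nullable)
Nullable: {B}


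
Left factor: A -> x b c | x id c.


Common prefix: 'x'
Factored: A -> x A', A' -> b c | id c


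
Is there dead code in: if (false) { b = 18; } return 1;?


condition is constant false, so the whole block is unreachable
Dead: 'if (false) { b = 18; }'


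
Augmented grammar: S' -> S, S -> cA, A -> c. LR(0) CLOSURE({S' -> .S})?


Start: S' -> .S
For each item with dot before a nonterminal B, add B -> .γ for every B-production
Closure: [S' -> .S, S -> .cA]


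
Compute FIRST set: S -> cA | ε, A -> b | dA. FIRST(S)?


Per alternative of S: FIRST(cA) = {c}; FIRST(ε) = {ε}
FIRST(S) = {c, ε}


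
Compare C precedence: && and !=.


'!=' is equality (level 6); '&&' is logical AND (level 2)
Higher level binds tighter
'!=' has higher precedence than '&&'


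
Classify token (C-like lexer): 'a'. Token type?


Pattern: letter/underscore followed by alphanumerics, not a keyword
Type: IDENTIFIER


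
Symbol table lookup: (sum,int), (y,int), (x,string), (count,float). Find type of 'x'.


Lookup 'x' → type string


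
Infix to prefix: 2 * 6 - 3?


left-to-right (same/higher precedence on left): tree is (- (* 2 6) 3)
Prefix: - * 2 6 3


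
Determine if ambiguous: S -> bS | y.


right-linear, alternatives start with distinct terminals 'b' vs 'y': unique leftmost derivation
Unambiguous


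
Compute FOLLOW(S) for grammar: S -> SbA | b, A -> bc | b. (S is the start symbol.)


$ ∈ FOLLOW(S). For each A -> αBβ: add FIRST(β)\{ε} to FOLLOW(B); if β nullable, add FOLLOW(A).
FOLLOW(S) = {$, b}


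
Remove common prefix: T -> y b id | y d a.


Common prefix: 'y'
Factored: T -> y T', T' -> b id | d a


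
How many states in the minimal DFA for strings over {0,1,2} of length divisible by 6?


Track length mod 6: states 0..5, accept at 0
Minimal DFA: 6 states


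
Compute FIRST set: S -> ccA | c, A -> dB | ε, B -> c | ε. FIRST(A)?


Per alternative of A: FIRST(dB) = {d}; FIRST(ε) = {ε}
FIRST(A) = {d, ε}


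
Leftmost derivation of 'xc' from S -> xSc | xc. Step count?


Derivation: S => xc
Steps: 1


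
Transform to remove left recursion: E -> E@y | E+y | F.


Left-recursive alternatives: E@y, E+y; non-recursive: F
Introduce E': E -> FE', E' -> @yE' | +yE' | ε


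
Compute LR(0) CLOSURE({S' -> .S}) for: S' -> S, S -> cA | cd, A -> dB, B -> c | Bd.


Start: S' -> .S
For each item with dot before a nonterminal B, add B -> .γ for every B-production
Closure: [S' -> .S, S -> .cA, S -> .cd]


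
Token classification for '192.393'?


Pattern: digits with a decimal point
Type: FLOAT_LITERAL


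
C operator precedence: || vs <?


'<' is relational (level 7); '||' is logical OR (level 1)
Higher level binds tighter
'<' has higher precedence than '||'


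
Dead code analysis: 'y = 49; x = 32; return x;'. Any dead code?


y is assigned but never read
Dead: 'y = 49'


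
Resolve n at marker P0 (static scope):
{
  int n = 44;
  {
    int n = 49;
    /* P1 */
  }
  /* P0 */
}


n declared in the same block as P0
n = 44


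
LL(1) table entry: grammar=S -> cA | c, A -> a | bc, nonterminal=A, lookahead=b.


For [A, b]: 'b' ∈ FIRST(bc)
Entry: A -> bc


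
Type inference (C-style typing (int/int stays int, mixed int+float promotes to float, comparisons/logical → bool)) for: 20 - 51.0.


Operand types: int - float
Rule: mixed int/float promotes to float; int/int stays int
Result type: float


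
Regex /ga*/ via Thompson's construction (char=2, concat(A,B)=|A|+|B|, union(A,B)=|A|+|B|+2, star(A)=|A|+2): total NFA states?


Syntax tree has 2 char leaf(s), 0 union(s), 1 star(s)
chars contribute 2×2 = 4; each union adds +2; each star adds +2
Total: 4 + 0 + 2 = 6 states


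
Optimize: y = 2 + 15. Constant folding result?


2 + 15 = 17 at compile time
Optimized: y = 17


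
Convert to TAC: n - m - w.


Break into single-operator statements:
t1 = n - m
t2 = t1 - w


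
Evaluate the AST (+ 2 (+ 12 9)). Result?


Evaluate inner: (+ 12 9) = 21
Evaluate root: (+ 2 21) = 23
Result: 23


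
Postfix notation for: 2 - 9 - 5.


Left to right (same or higher precedence on left)
Postfix: 2 9 - 5 -


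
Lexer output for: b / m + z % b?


Scan left to right, longest-match per lexeme
Tokens: ID(b), OP(/), ID(m), OP(+), ID(z), OP(%), ID(b)


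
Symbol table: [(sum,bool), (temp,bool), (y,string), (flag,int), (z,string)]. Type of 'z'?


Lookup 'z' → type string


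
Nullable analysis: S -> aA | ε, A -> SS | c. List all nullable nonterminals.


A nonterminal is nullable iff some alternative derives ε (directly, or every symbol in it is nullable)
Nullable: {A, S}


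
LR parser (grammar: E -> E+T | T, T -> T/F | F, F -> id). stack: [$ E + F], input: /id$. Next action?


'F' (not preceded by T/) is the handle for T -> F
Action: reduce (T -> F)


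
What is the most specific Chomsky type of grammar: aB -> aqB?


LHS has context (more than one symbol) and |LHS| ≤ |RHS|
Classification: Type 1 (Context-Sensitive)


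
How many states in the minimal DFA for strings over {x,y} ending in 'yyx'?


Track the longest suffix of input matching a prefix of 'yyx': 4 classes (prefixes of length 0..3)
Minimal DFA: 4 states


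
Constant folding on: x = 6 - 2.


6 - 2 = 4 at compile time
Optimized: x = 4


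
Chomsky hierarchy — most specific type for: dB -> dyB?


LHS has context (more than one symbol) and |LHS| ≤ |RHS|
Classification: Type 1 (Context-Sensitive)


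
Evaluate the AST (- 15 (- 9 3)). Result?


Evaluate inner: (- 9 3) = 6
Evaluate root: (- 15 6) = 9
Result: 9


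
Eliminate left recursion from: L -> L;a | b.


Left-recursive alternatives: L;a; non-recursive: b
Introduce L': L -> bL', L' -> ;aL' | ε


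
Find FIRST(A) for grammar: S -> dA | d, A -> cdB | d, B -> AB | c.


Per alternative of A: FIRST(cdB) = {c}; FIRST(d) = {d}
FIRST(A) = {c, d}


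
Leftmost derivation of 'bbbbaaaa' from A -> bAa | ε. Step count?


Derivation: A => bAa => bbAaa => bbbAaaa => bbbbAaaaa => bbbbaaaa
Steps: 5


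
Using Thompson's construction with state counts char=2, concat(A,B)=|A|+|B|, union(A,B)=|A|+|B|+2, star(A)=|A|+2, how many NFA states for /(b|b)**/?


Syntax tree has 2 char leaf(s), 1 union(s), 2 star(s)
chars contribute 2×2 = 4; each union adds +2; each star adds +2
Total: 4 + 2 + 4 = 10 states


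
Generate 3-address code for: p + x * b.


Break into single-operator statements:
t1 = x * b
t2 = p + t1


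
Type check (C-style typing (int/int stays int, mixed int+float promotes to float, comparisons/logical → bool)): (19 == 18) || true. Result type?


Operand types: bool || bool
Rule: logical operators take bool operands and yield bool
Result type: bool


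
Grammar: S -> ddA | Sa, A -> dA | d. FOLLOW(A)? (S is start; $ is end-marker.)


$ ∈ FOLLOW(S). For each A -> αBβ: add FIRST(β)\{ε} to FOLLOW(B); if β nullable, add FOLLOW(A).
FOLLOW(A) = {$, a}


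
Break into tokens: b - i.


Scan left to right, longest-match per lexeme
Tokens: ID(b), OP(-), ID(i)


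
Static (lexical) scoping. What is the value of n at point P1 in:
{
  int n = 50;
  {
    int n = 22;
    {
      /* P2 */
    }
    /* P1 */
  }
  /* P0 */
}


n declared in the same block as P1
n = 22


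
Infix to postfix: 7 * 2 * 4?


Left to right (same or higher precedence on left)
Postfix: 7 2 * 4 *


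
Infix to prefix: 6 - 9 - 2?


left-to-right (same/higher precedence on left): tree is (- (- 6 9) 2)
Prefix: - - 6 9 2


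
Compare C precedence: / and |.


'/' is multiplicative (level 10); '|' is bitwise OR (level 3)
Higher level binds tighter
'/' has higher precedence than '|'


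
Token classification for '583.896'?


Pattern: digits with a decimal point
Type: FLOAT_LITERAL


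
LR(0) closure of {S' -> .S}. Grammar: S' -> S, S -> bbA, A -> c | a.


Start: S' -> .S
For each item with dot before a nonterminal B, add B -> .γ for every B-production
Closure: [S' -> .S, S -> .bbA]


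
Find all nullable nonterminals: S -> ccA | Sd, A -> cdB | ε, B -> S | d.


A nonterminal is nullable iff some alternative derives ε (directly, or every symbol in it is nullable)
Nullable: {A}


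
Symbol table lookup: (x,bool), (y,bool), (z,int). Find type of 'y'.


Lookup 'y' → type bool


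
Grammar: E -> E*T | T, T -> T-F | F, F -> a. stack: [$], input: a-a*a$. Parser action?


no handle on stack; shift 'a'
Action: shift


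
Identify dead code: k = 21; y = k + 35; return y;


k is read by y's definition; y is returned
No dead code


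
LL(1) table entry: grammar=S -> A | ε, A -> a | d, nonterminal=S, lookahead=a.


For [S, a]: 'a' ∈ FIRST(A)
Entry: S -> A


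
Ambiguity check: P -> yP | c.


right-linear, alternatives start with distinct terminals 'y' vs 'c': unique leftmost derivation
Unambiguous


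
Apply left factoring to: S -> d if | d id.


Common prefix: 'd'
Factored: S -> d S', S' -> if | id


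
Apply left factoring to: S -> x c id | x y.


Common prefix: 'x'
Factored: S -> x S', S' -> c id | y


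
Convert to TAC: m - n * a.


Break into single-operator statements:
t1 = n * a
t2 = m - t1


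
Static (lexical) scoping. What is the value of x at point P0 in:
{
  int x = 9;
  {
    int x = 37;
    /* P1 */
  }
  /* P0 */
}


x declared in the same block as P0
x = 9


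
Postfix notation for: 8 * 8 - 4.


Left to right (same or higher precedence on left)
Postfix: 8 8 * 4 -


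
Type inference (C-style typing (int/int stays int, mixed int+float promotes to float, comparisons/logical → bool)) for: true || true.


Operand types: bool || bool
Rule: logical operators take bool operands and yield bool
Result type: bool


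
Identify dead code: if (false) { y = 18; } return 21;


condition is constant false, so the whole block is unreachable
Dead: 'if (false) { y = 18; }'


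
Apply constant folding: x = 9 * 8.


9 * 8 = 72 at compile time
Optimized: x = 72


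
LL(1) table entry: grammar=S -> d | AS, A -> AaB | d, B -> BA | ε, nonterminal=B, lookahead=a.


For [B, a]: ε is nullable and 'a' ∈ FOLLOW(B)
Entry: B -> ε


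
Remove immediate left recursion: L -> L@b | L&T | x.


Left-recursive alternatives: L@b, L&T; non-recursive: x
Introduce L': L -> xL', L' -> @bL' | &TL' | ε


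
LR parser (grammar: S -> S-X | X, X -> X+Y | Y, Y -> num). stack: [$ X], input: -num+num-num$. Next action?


lookahead ∉ {+} so X won't extend; reduce S -> X
Action: reduce (S -> X)


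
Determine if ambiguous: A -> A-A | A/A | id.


'id-id/id' has two parse trees (no precedence encoded between - and /)
Ambiguous


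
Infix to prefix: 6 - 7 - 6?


left-to-right (same/higher precedence on left): tree is (- (- 6 7) 6)
Prefix: - - 6 7 6


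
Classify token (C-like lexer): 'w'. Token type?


Pattern: letter/underscore followed by alphanumerics, not a keyword
Type: IDENTIFIER


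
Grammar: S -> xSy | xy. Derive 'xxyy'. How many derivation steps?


Derivation: S => xSy => xxyy
Steps: 2


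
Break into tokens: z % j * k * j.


Scan left to right, longest-match per lexeme
Tokens: ID(z), OP(%), ID(j), OP(*), ID(k), OP(*), ID(j)


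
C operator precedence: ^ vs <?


'<' is relational (level 7); '^' is bitwise XOR (level 4)
Higher level binds tighter
'<' has higher precedence than '^'


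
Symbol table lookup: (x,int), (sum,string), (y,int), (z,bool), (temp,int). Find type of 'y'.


Lookup 'y' → type int


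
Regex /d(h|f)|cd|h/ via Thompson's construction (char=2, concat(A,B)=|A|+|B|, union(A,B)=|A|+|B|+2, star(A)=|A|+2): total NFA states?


Syntax tree has 6 char leaf(s), 3 union(s), 0 star(s)
chars contribute 6×2 = 12; each union adds +2; each star adds +2
Total: 12 + 6 + 0 = 18 states


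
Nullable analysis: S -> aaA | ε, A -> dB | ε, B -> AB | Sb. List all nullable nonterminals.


A nonterminal is nullable iff some alternative derives ε (directly, or every symbol in it is nullable)
Nullable: {A, S}


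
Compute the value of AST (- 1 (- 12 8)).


Evaluate inner: (- 12 8) = 4
Evaluate root: (- 1 4) = -3
Result: -3


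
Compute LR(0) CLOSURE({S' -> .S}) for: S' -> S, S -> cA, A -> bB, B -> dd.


Start: S' -> .S
For each item with dot before a nonterminal B, add B -> .γ for every B-production
Closure: [S' -> .S, S -> .cA]


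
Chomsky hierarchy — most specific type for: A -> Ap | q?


Left-linear: every RHS is a terminal or one nonterminal followed by a terminal
Classification: Type 3 (Regular)


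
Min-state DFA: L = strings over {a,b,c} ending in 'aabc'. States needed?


Track the longest suffix of input matching a prefix of 'aabc': 5 classes (prefixes of length 0..4)
Minimal DFA: 5 states


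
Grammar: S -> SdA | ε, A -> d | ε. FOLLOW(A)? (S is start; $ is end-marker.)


$ ∈ FOLLOW(S). For each A -> αBβ: add FIRST(β)\{ε} to FOLLOW(B); if β nullable, add FOLLOW(A).
FOLLOW(A) = {$, d}


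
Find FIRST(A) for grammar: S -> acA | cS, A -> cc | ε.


Per alternative of A: FIRST(cc) = {c}; FIRST(ε) = {ε}
FIRST(A) = {c, ε}


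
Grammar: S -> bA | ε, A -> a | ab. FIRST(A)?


Per alternative of A: FIRST(a) = {a}; FIRST(ab) = {a}
FIRST(A) = {a}


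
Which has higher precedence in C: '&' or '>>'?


'>>' is shift (level 8); '&' is bitwise AND (level 5)
Higher level binds tighter
'>>' has higher precedence than '&'


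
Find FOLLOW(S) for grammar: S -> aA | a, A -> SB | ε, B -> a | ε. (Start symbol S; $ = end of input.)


$ ∈ FOLLOW(S). For each A -> αBβ: add FIRST(β)\{ε} to FOLLOW(B); if β nullable, add FOLLOW(A).
FOLLOW(S) = {$, a}


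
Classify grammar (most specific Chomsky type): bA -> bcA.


LHS has context (more than one symbol) and |LHS| ≤ |RHS|
Classification: Type 1 (Context-Sensitive)


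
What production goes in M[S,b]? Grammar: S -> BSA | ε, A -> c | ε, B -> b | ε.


For [S, b]: 'b' ∈ FIRST(BSA)
Entry: S -> BSA


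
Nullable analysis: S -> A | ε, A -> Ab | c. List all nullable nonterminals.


A nonterminal is nullable iff some alternative derives ε (directly, or every symbol in it is nullable)
Nullable: {S}


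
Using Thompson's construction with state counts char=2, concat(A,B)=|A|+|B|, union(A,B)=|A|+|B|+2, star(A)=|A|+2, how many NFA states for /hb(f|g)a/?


Syntax tree has 5 char leaf(s), 1 union(s), 0 star(s)
chars contribute 5×2 = 10; each union adds +2; each star adds +2
Total: 10 + 2 + 0 = 12 states


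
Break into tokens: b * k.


Scan left to right, longest-match per lexeme
Tokens: ID(b), OP(*), ID(k)


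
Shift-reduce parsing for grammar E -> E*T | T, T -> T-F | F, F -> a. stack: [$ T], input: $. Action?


lookahead ∉ {-} so T won't extend; reduce E -> T
Action: reduce (E -> T)


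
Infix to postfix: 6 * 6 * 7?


Left to right (same or higher precedence on left)
Postfix: 6 6 * 7 *


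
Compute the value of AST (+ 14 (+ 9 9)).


Evaluate inner: (+ 9 9) = 18
Evaluate root: (+ 14 18) = 32
Result: 32


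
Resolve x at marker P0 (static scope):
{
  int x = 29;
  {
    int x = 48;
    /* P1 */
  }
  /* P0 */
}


x declared in the same block as P0
x = 29


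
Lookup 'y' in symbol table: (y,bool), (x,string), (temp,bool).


Lookup 'y' → type bool


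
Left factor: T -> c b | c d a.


Common prefix: 'c'
Factored: T -> c T', T' -> b | d a


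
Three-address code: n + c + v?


Break into single-operator statements:
t1 = n + c
t2 = t1 + v


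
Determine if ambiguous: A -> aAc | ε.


balanced a^n…c^n: each string has a unique parse
Unambiguous


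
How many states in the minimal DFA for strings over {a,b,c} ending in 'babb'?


Track the longest suffix of input matching a prefix of 'babb': 5 classes (prefixes of length 0..4)
Minimal DFA: 5 states


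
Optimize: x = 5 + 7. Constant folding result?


5 + 7 = 12 at compile time
Optimized: x = 12


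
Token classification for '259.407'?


Pattern: digits with a decimal point
Type: FLOAT_LITERAL


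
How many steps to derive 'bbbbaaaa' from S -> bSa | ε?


Derivation: S => bSa => bbSaa => bbbSaaa => bbbbSaaaa => bbbbaaaa
Steps: 5


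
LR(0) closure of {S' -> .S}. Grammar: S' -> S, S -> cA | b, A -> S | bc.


Start: S' -> .S
For each item with dot before a nonterminal B, add B -> .γ for every B-production
Closure: [S' -> .S, S -> .cA, S -> .b]


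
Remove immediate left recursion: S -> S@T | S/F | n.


Left-recursive alternatives: S@T, S/F; non-recursive: n
Introduce S': S -> nS', S' -> @TS' | /FS' | ε


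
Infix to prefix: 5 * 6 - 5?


left-to-right (same/higher precedence on left): tree is (- (* 5 6) 5)
Prefix: - * 5 6 5


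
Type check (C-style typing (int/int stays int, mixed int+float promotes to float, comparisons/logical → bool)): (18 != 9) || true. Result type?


Operand types: bool || bool
Rule: logical operators take bool operands and yield bool
Result type: bool


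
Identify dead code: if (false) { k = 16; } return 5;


condition is constant false, so the whole block is unreachable
Dead: 'if (false) { k = 16; }'


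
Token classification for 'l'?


Pattern: letter/underscore followed by alphanumerics, not a keyword
Type: IDENTIFIER


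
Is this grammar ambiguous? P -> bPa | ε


balanced b^n…a^n: each string has a unique parse
Unambiguous


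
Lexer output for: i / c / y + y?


Scan left to right, longest-match per lexeme
Tokens: ID(i), OP(/), ID(c), OP(/), ID(y), OP(+), ID(y)


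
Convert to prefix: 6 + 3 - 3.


left-to-right (same/higher precedence on left): tree is (- (+ 6 3) 3)
Prefix: - + 6 3 3


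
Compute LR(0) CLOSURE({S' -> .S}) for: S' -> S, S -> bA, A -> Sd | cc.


Start: S' -> .S
For each item with dot before a nonterminal B, add B -> .γ for every B-production
Closure: [S' -> .S, S -> .bA]


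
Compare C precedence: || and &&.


'&&' is logical AND (level 2); '||' is logical OR (level 1)
Higher level binds tighter
'&&' has higher precedence than '||'


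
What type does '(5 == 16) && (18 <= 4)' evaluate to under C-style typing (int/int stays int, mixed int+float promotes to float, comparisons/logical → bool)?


Operand types: bool && bool
Rule: logical operators take bool operands and yield bool
Result type: bool


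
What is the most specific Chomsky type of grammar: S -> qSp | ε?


Single nonterminal LHS, but q^n p^n is not regular
Classification: Type 2 (Context-Free)


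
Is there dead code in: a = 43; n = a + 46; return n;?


a is read by n's definition; n is returned
No dead code


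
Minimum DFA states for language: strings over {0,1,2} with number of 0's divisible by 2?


Track (count of 0) mod 2: states 0..1, accept at 0
Minimal DFA: 2 states


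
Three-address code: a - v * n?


Break into single-operator statements:
t1 = v * n
t2 = a - t1


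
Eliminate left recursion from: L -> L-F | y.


Left-recursive alternatives: L-F; non-recursive: y
Introduce L': L -> yL', L' -> -FL' | ε


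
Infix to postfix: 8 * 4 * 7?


Left to right (same or higher precedence on left)
Postfix: 8 4 * 7 *


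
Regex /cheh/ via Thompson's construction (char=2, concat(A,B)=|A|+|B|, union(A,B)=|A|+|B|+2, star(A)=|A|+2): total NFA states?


Syntax tree has 4 char leaf(s), 0 union(s), 0 star(s)
chars contribute 4×2 = 8; each union adds +2; each star adds +2
Total: 8 + 0 + 0 = 8 states


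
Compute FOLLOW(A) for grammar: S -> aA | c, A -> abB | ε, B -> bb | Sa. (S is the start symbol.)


$ ∈ FOLLOW(S). For each A -> αBβ: add FIRST(β)\{ε} to FOLLOW(B); if β nullable, add FOLLOW(A).
FOLLOW(A) = {$, a}


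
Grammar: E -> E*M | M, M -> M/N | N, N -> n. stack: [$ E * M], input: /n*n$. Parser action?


'/' can extend M; shift to build M -> M/N
Action: shift


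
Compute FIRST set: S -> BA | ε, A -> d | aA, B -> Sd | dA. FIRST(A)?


Per alternative of A: FIRST(d) = {d}; FIRST(aA) = {a}
FIRST(A) = {a, d}


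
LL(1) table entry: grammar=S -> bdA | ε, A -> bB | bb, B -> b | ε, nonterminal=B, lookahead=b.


For [B, b]: 'b' ∈ FIRST(b)
Entry: B -> b


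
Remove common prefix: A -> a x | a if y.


Common prefix: 'a'
Factored: A -> a A', A' -> x | if y


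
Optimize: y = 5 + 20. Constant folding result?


5 + 20 = 25 at compile time
Optimized: y = 25


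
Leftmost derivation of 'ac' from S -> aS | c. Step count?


Derivation: S => aS => ac
Steps: 2


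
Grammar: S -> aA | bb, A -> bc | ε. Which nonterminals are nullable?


A nonterminal is nullable iff some alternative derives ε (directly, or every symbol in it is nullable)
Nullable: {A}


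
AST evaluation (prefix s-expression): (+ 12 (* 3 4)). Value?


Evaluate inner: (* 3 4) = 12
Evaluate root: (+ 12 12) = 24
Result: 24


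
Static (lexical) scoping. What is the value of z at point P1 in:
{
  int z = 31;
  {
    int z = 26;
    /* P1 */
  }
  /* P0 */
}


z declared in the same block as P1
z = 26


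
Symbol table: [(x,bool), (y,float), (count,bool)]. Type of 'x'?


Lookup 'x' → type bool


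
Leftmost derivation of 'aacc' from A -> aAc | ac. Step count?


Derivation: A => aAc => aacc
Steps: 2


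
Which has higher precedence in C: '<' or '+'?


'+' is additive (level 9); '<' is relational (level 7)
Higher level binds tighter
'+' has higher precedence than '<'


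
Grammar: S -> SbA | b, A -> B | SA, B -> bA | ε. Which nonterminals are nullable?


A nonterminal is nullable iff some alternative derives ε (directly, or every symbol in it is nullable)
Nullable: {A, B}


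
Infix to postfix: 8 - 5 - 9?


Left to right (same or higher precedence on left)
Postfix: 8 5 - 9 -


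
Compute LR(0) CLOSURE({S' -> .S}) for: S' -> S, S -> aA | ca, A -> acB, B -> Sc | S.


Start: S' -> .S
For each item with dot before a nonterminal B, add B -> .γ for every B-production
Closure: [S' -> .S, S -> .aA, S -> .ca]


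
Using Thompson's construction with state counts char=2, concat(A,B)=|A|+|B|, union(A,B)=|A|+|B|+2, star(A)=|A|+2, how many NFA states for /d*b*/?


Syntax tree has 2 char leaf(s), 0 union(s), 2 star(s)
chars contribute 2×2 = 4; each union adds +2; each star adds +2
Total: 4 + 0 + 4 = 8 states


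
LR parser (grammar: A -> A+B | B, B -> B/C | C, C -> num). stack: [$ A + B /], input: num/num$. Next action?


no handle; shift 'num'
Action: shift


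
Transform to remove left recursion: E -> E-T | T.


Left-recursive alternatives: E-T; non-recursive: T
Introduce E': E -> TE', E' -> -TE' | ε


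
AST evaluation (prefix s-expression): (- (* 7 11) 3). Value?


Evaluate inner: (* 7 11) = 77
Evaluate root: (- 77 3) = 74
Result: 74


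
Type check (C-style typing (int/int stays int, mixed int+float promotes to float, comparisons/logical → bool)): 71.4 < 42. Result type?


Operand types: float < int
Rule: comparison yields bool
Result type: bool


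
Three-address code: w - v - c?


Break into single-operator statements:
t1 = w - v
t2 = t1 - c


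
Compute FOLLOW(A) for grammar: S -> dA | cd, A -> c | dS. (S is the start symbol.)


$ ∈ FOLLOW(S). For each A -> αBβ: add FIRST(β)\{ε} to FOLLOW(B); if β nullable, add FOLLOW(A).
FOLLOW(A) = {$}


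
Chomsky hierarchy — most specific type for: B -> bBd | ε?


Single nonterminal LHS, but b^n d^n is not regular
Classification: Type 2 (Context-Free)


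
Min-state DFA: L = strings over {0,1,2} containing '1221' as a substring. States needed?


KMP-style automaton: 4 progress states + 1 absorbing accept = 5
Minimal DFA: 5 states


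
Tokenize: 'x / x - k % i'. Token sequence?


Scan left to right, longest-match per lexeme
Tokens: ID(x), OP(/), ID(x), OP(-), ID(k), OP(%), ID(i)


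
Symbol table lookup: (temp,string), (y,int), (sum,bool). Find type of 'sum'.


Lookup 'sum' → type bool


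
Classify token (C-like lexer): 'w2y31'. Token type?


Pattern: letter/underscore followed by alphanumerics, not a keyword
Type: IDENTIFIER


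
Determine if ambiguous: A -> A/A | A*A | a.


'a/a*a' has two parse trees (no precedence encoded between / and *)
Ambiguous


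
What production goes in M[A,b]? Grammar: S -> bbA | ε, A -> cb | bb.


For [A, b]: 'b' ∈ FIRST(bb)
Entry: A -> bb


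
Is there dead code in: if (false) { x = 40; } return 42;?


condition is constant false, so the whole block is unreachable
Dead: 'if (false) { x = 40; }'


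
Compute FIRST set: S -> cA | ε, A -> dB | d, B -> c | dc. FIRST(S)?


Per alternative of S: FIRST(cA) = {c}; FIRST(ε) = {ε}
FIRST(S) = {c, ε}


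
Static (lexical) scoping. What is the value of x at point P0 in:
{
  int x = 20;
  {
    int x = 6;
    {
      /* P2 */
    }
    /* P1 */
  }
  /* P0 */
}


x declared in the same block as P0
x = 20


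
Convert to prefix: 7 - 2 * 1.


'*' binds tighter: tree is (- 7 (* 2 1))
Prefix: - 7 * 2 1


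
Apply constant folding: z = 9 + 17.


9 + 17 = 26 at compile time
Optimized: z = 26


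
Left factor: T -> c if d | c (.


Common prefix: 'c'
Factored: T -> c T', T' -> if d | (


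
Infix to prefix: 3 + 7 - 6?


left-to-right (same/higher precedence on left): tree is (- (+ 3 7) 6)
Prefix: - + 3 7 6


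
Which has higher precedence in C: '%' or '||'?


'%' is multiplicative (level 10); '||' is logical OR (level 1)
Higher level binds tighter
'%' has higher precedence than '||'


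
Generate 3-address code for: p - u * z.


Break into single-operator statements:
t1 = u * z
t2 = p - t1


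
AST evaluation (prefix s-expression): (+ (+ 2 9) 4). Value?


Evaluate inner: (+ 2 9) = 11
Evaluate root: (+ 11 4) = 15
Result: 15


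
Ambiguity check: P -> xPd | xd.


balanced x^n…d^n: each string has a unique parse
Unambiguous


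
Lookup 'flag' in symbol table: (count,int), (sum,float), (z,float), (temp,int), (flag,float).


Lookup 'flag' → type float


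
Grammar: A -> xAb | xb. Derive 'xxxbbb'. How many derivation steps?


Derivation: A => xAb => xxAbb => xxxbbb
Steps: 3


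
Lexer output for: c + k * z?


Scan left to right, longest-match per lexeme
Tokens: ID(c), OP(+), ID(k), OP(*), ID(z)


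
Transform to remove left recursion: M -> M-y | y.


Left-recursive alternatives: M-y; non-recursive: y
Introduce M': M -> yM', M' -> -yM' | ε


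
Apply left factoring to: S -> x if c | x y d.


Common prefix: 'x'
Factored: S -> x S', S' -> if c | y d


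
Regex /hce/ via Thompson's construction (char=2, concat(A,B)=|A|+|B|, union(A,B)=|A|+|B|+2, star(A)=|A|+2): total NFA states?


Syntax tree has 3 char leaf(s), 0 union(s), 0 star(s)
chars contribute 3×2 = 6; each union adds +2; each star adds +2
Total: 6 + 0 + 0 = 6 states


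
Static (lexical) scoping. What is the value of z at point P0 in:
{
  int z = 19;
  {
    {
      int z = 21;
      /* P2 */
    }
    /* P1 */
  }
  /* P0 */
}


z declared in the same block as P0
z = 19


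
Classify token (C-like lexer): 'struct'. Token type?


Pattern: reserved word
Type: KEYWORD


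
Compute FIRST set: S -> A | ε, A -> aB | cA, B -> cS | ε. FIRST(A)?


Per alternative of A: FIRST(aB) = {a}; FIRST(cA) = {c}
FIRST(A) = {a, c}


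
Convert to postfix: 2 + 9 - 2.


Left to right (same or higher precedence on left)
Postfix: 2 9 + 2 -


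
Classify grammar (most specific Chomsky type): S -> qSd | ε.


Single nonterminal LHS, but q^n d^n is not regular
Classification: Type 2 (Context-Free)


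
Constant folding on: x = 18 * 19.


18 * 19 = 342 at compile time
Optimized: x = 342


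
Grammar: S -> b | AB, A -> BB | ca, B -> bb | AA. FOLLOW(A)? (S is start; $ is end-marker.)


$ ∈ FOLLOW(S). For each A -> αBβ: add FIRST(β)\{ε} to FOLLOW(B); if β nullable, add FOLLOW(A).
FOLLOW(A) = {$, b, c}


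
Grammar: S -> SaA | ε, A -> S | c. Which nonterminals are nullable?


A nonterminal is nullable iff some alternative derives ε (directly, or every symbol in it is nullable)
Nullable: {A, S}


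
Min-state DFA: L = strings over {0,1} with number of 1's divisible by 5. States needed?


Track (count of 1) mod 5: states 0..4, accept at 0
Minimal DFA: 5 states


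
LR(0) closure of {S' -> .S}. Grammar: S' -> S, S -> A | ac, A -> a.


Start: S' -> .S
For each item with dot before a nonterminal B, add B -> .γ for every B-production
Closure: [S' -> .S, S -> .A, S -> .ac, A -> .a]
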